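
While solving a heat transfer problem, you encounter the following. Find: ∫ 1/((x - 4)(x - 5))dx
Partial fractions: 1/((x-4)(x-5)) = A/(x-4) + B/(x-5)
A = -1, B = 1
∫ [-1· 1/(x-4) + 1· 1/(x-5)] dx
= (1)[ln|x-5| - ln|x-4|] + C

Answer: ln|(x-5)/(x-4)| + C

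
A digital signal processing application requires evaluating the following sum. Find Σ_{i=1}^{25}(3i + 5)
=3·Σ i+5·25=3·325+125=1100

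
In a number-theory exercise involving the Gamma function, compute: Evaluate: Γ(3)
Γ(n)=(n-1)! for positive integers
Γ(3)=2!=2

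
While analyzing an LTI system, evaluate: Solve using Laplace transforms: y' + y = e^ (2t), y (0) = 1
Take L: sY - 1 + Y=1/(s-2)
Y(s + 1)=1/(s-2) + 1
Y=1/((s-2)(s + 1)) + 1/(s + 1)
Partial fractions: 1/((s-2)(s + 1))=(1/3)/(s-2) - (1/3)/(s + 1)
So Y=(1/3)/(s-2) + (2/3)/(s + 1)
Inverse Laplace transform (L^(-1){1/(s-2)}=e^(2t), L^(-1){1/(s + 1)}=e^(-t)):

Answer: y(t)=(1/3)·e^(2t) + (2/3)·e^(-t)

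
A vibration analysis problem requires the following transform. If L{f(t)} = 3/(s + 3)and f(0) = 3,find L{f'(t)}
L{f'(t)}=s·F(s) - f(0)=3s/(s+3)-3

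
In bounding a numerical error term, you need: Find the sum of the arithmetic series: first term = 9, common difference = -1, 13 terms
Last term: a_n = 9+(13-1)·-1 = -3
Sum = n(a_1+a_n)/2 = 13(9+(-3))/2 = 39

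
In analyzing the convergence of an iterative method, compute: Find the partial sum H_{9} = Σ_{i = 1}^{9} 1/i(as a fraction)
H_9 = 1 + 1/2 + 1/3 + ... + 1/9
= 7129/2520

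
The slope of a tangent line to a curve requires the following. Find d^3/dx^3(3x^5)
Apply power rule 3 times:
d^1: 15x^4
d^2: 60x^3
d^3: 180x^2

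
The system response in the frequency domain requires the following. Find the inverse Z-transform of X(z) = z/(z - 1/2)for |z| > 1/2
Standard pair: z/(z-a) <-> a^n*u[n] for causal signals
With a=1/2: x[n]=(1/2)^n*u[n]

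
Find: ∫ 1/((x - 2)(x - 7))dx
Partial fractions: 1/((x-2)(x-7))=A/(x-2) + B/(x-7)
A=-1/5, B=1/5
∫ [-1/5· 1/(x-2) + 1/5· 1/(x-7)] dx
=(1/5)[ln|x-7| - ln|x-2|] + C

Answer: (1/5)·ln|(x-7)/(x-2)| + C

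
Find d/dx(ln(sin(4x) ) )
Chain rule: d/dx[ln(u)] = u'/u where u = sin(4x)
u' = 4cos(4x)

Answer: (4cos(4x))/(sin(4x))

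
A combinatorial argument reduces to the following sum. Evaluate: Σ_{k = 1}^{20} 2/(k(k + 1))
Partial fractions: 2/(k(k + 1)) = 2/k - 2/(k + 1)
Telescoping sum: 2(1 - 1/21) = 2·20/21

Answer: 40/21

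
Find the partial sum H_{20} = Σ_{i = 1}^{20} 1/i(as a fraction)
H_20 = 1 + 1/2 + 1/3 + ... + 1/20
= 55835135/15519504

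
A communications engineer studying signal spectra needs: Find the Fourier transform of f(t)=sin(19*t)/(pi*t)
sin(W * t)/(pi * t)=(W/pi) * sinc(W * t/pi) is the impulse response of the ideal low-pass filter with cutoff W (here W=19).
Its Fourier transform is a rectangular function:
F(omega)=1 for |omega| < 19, 0 otherwise

Answer: rect(omega/38) [i.e., 1 for |omega| < 19, 0 otherwise]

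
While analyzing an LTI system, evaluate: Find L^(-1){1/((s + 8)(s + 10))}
Partial fractions: 1/((s + 8)(s + 10)) = A/(s + 8) + B/(s + 10)
Cover-up: A = 1/(s + 10)|_{s = -8} = 1/2; B = 1/(s + 8)|_{s = -10} = -1/2
L^(-1) = (1/2)e^(-8t) - (1/2)e^(-10t)

Answer: (1/2)(e^(-8t) - e^(-10t))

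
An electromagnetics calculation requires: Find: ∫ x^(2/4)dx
Power rule: ∫ x^(1/2) dx=x^(3/2)/(3/2)+C

Answer: (2/3)·x^(3/2)+C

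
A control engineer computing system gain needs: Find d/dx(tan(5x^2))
Chain rule: d/dx[tan(u)]=sec²(u)·u' where u=5x^2
u'=10x

Answer: 10x·sec²(5x^2)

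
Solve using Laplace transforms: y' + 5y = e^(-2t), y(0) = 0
Take L: sY - 0+5Y = 1/(s+2)
Y(s+5) = 1/(s+2)+0
Y = 1/((s+2)(s+5))+0/(s+5)
Partial fractions: 1/((s+2)(s+5)) = (1/3)/(s+2) - (1/3)/(s+5)
So Y = (1/3)/(s+2) - (1/3)/(s+5)
Inverse Laplace transform (L^(-1){1/(s+2)} = e^(-2t), L^(-1){1/(s+5)} = e^(-5t)):

Answer: y(t) = (1/3)·e^(-2t) - (1/3)·e^(-5t)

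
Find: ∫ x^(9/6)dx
Power rule: ∫ x^(3/2) dx=x^(5/2)/(5/2) + C

Answer: (2/5)·x^(5/2) + C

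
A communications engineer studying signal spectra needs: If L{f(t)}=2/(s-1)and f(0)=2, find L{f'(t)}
L{f'(t)} = s·F(s) - f(0) = 2s/(s-1) - 2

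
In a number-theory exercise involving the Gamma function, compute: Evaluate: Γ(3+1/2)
Γ(n + 1/2)=(2n)!√π/(4^n·n!)
=720√π/(64·6)=(15/8)·√π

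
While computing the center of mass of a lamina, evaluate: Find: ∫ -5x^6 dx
Using power rule: ∫ -5x^6 dx = -5/7 x^7+C = (-5/7)x^7+C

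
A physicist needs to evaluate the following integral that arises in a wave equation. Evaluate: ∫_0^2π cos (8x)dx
Antiderivative: sin(8x)/8
Evaluate at bounds: [sin(8·2π)/8] - [sin(8·0)/8]
= ((0) - (0))/8 = 0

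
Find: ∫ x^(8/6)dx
Power rule: ∫ x^(4/3) dx=x^(7/3)/(7/3)+C

Answer: (3/7)·x^(7/3)+C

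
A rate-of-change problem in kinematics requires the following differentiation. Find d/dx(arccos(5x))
d/dx[arccos(u)] = -u'/√(1-u²), u = 5x, u' = 5

Answer: -5/√(1 - 25x²)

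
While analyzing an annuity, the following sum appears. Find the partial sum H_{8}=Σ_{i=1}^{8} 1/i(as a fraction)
H_8=1 + 1/2 + 1/3 + ... + 1/8
=761/280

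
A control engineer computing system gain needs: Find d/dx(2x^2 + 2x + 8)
Power rule: d/dx(ax^n)=n·a·x^(n-1)
Term by term: 4·x + 2

Answer: 4x + 2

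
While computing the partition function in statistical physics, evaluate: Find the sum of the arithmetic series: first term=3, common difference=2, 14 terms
Last term: a_n = 3+(14-1)·2 = 29
Sum = n(a_1+a_n)/2 = 14(3+29)/2 = 224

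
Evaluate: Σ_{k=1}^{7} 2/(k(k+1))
Partial fractions: 2/(k(k+1)) = 2/k - 2/(k+1)
Telescoping sum: 2(1-1/8) = 2·7/8

Answer: 7/4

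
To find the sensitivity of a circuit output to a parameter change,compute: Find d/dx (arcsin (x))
d/dx[arcsin(u)] = u'/√(1-u²), u = x, u' = 1

Answer: 1/√(1-x²)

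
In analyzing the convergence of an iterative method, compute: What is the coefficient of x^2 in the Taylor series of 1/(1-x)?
1/(1-x)=Σ x^n for |x|<1
All coefficients are 1

Answer: 1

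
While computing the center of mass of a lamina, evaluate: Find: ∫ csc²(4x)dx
Since d/dx[-cot(4x)] = 4csc²(4x), integral = -cot(4x)/4+C

Answer: (-1/4)cot(4x)+C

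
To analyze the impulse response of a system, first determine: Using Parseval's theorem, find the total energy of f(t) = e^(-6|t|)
Parseval's theorem: E=integral |f(t)|^2 dt=(1/2pi) integral |F(omega)|^2 domega
E=integral_{-inf}^{inf} e^(-12|t|) dt=2 * integral_0^inf e^(-12t) dt=2/(2 * 6)=1/6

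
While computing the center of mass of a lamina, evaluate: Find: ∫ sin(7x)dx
Using substitution u = 7x: ∫ sin(u) du/7 = -cos(u)/7+C

Answer: (-1/7)cos(7x)+C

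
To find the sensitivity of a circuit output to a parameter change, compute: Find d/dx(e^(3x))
Chain rule: d/dx[e^u]=e^u · u' where u=3x
u'=3

Answer: 3·e^(3x)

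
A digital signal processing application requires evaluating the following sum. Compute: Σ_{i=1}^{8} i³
Using formula: Σ i^3 = [n(n+1)/2]² = [8·9/2]² = 1296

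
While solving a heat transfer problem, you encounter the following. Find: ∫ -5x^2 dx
Using power rule: ∫ -5x^2 dx=-5/3 x^3+C=(-5/3)x^3+C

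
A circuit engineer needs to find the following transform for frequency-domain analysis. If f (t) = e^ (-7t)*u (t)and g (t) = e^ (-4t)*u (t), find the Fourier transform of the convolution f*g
By the convolution theorem: F{f*g} = F(omega)*G(omega)
F(omega) = 1/(7+j*omega), G(omega) = 1/(4+j*omega)
F{f*g} = 1/((7+j*omega)(4+j*omega))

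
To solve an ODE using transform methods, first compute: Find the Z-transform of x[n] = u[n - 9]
Using the time-shift property: Z{u[n-9]} = z^(-9)*z/(z-1)
= z^(-8)/(z-1)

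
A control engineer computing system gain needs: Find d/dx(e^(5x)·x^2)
Product rule: (fg)'=f'g + fg'
f=e^(5x), f'=5·e^(5x)
g=x^2, g'=2x

Answer: 5·e^(5x)·x^2 + 2·e^(5x)·x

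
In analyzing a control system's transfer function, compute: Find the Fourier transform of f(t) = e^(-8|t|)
Using the standard pair: F{e^(-a|t|)} = 2a/(a^2 + omega^2)
With a = 8: F(omega) = 16/(64 + omega^2)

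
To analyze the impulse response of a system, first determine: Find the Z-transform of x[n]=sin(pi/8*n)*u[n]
Z{sin(w0 * n) * u[n]}=z * sin(w0)/(z^2-2z * cos(w0)+1)
With w0=pi/8: X(z)=z * sin(pi/8)/(z^2-2z * cos(pi/8)+1)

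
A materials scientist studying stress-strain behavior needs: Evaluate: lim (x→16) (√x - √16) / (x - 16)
Multiply by conjugate (√x + √16)/(√x + √16):
= (x - 16)/((x - 16)(√x + √16)) = 1/(√x + √16)
As x → 16: 1/(2√16)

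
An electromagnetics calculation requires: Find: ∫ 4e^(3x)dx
Since d/dx[e^(3x)]=3e^(3x), we get 4/3 e^(3x)+C

Answer: (4/3)e^(3x)+C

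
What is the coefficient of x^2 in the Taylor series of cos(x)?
cos(x) = Σ (-1)^k x^(2k)/(2k)!
For x^2: (-1)^1/2! = -1/2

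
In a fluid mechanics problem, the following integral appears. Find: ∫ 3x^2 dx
Using power rule: ∫ 3x^2 dx=3/3 x^3 + C=x^3 + C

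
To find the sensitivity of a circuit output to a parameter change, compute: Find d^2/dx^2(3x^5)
Apply power rule 2 times:
d^1: 15x^4
d^2: 60x^3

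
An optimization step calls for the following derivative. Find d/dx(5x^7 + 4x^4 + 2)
Power rule: d/dx(ax^n) = n·a·x^(n-1)
Term by term: 35·x^6 + 16·x^3

Answer: 35x^6 + 16x^3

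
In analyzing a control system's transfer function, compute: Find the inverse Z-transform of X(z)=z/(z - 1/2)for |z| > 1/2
Standard pair: z/(z-a) <-> a^n*u[n] for causal signals
With a=1/2: x[n]=(1/2)^n*u[n]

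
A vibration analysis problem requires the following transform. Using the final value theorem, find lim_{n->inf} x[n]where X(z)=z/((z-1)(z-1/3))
Final value theorem: lim x[n]=lim_{z->1} (z-1) * X(z)
(z-1) * X(z)=z/(z-1/3)
As z->1: 1/(1 - 1/3)=1/(2/3)=3/2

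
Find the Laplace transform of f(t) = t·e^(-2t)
L{t·e^(at)} = 1/(s-a)²
L{t·e^(-2t)} = 1/(s+2)²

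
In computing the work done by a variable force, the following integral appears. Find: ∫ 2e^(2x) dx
Since d/dx[e^(2x)]=2e^(2x), we get 1 e^(2x) + C

Answer: e^(2x) + C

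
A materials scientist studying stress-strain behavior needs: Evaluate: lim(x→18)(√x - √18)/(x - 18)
Multiply by conjugate (√x + √18)/(√x + √18):
= (x - 18)/((x - 18)(√x + √18)) = 1/(√x + √18)
As x → 18: 1/(2√18)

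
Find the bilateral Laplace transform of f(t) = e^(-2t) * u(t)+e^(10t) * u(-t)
For e^(-2t) * u(t): L = 1/(s + 2), Re(s) > -2
For e^(10t) * u(-t): L = -1/(s-10), Re(s) < 10
Combined: F(s) = 1/(s + 2) - 1/(s-10), -2 < Re(s) < 10

Answer: 1/(s + 2) - 1/(s-10), ROC: -2 < Re(s) < 10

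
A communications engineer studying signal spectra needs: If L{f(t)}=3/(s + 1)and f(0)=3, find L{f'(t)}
L{f'(t)}=s·F(s) - f(0)=3s/(s + 1) - 3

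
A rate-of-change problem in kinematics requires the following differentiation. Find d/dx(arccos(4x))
d/dx[arccos(u)]=-u'/√(1-u²), u=4x, u'=4

Answer: -4/√(1 - 16x²)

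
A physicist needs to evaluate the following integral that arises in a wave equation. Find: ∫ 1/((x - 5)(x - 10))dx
Partial fractions: 1/((x-5)(x-10)) = A/(x-5)+B/(x-10)
A = -1/5, B = 1/5
∫ [-1/5· 1/(x-5)+1/5· 1/(x-10)] dx
= (1/5)[ln|x-10| - ln|x-5|]+C

Answer: (1/5)·ln|(x-10)/(x-5)|+C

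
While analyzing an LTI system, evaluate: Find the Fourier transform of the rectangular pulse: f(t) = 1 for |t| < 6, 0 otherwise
F(omega) = integral from -6 to 6 of e^(-j * omega * t) dt
= 2 * sin(6 * omega)/omega = 12 * sinc(6 * omega/pi)

Answer: 2 * sin(6 * omega)/omega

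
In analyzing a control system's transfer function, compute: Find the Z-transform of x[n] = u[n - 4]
Using the time-shift property: Z{u[n-4]} = z^(-4) * z/(z-1)
= z^(-3)/(z-1)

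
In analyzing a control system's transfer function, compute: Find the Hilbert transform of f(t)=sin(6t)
The Hilbert transform shifts each frequency component by -pi/2.
H{sin(wt)}=-cos(wt)
With w=6: H{sin(6t)}=-cos(6t)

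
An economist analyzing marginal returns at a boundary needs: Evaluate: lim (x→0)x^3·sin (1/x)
Squeeze theorem: -|x^3| ≤ x^3·sin(1/x) ≤ |x^3|
Since x^3 → 0 as x → 0, by squeeze theorem the limit is 0

Answer: 0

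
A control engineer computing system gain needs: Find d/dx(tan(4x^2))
Chain rule: d/dx[tan(u)]=sec²(u)·u' where u=4x^2
u'=8x

Answer: 8x·sec²(4x^2)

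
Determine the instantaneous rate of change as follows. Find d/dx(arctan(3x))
d/dx[arctan(u)] = u'/(1+u²), u = 3x, u' = 3

Answer: 3/(1+9x²)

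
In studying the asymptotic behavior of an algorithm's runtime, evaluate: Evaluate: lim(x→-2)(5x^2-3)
Polynomial is continuous, so substitute x=-2:
5·(-2)^2 - 3=17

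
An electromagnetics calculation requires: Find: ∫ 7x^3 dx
Using power rule: ∫ 7x^3 dx = 7/4 x^4 + C = (7/4)x^4 + C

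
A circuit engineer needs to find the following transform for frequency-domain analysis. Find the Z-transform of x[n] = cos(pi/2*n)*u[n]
Z{cos(w0*n)*u[n]} = z(z - cos(w0))/(z^2-2z*cos(w0)+1)
With w0 = pi/2: X(z) = z(z - cos(pi/2))/(z^2-2z*cos(pi/2)+1)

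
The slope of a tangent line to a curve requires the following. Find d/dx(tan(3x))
Chain rule: d/dx[tan(u)]=sec²(u)·u' where u=3x
u'=3

Answer: 3·sec²(3x)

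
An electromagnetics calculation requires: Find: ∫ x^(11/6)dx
Power rule: ∫ x^(11/6) dx = x^(17/6)/(17/6)+C

Answer: (6/17)·x^(17/6)+C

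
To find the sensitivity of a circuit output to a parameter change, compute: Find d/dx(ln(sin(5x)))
Chain rule: d/dx[ln(u)]=u'/u where u=sin(5x)
u'=5cos(5x)

Answer: (5cos(5x))/(sin(5x))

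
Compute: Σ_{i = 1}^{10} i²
Using formula: Σ i^2 = n(n+1)(2n+1)/6 = 10·11·21/6 = 385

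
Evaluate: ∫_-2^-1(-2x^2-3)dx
Step 1: Find antiderivative F(x) = (-2/3)x^3-3x
Step 2: F(-1) - F(-2) = 11/3 - (34/3) = -23/3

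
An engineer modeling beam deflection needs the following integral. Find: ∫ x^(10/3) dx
Power rule: ∫ x^(10/3) dx = x^(13/3)/(13/3)+C

Answer: (3/13)·x^(13/3)+C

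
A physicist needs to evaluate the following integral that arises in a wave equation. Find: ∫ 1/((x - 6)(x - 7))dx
Partial fractions: 1/((x-6)(x-7))=A/(x-6) + B/(x-7)
A=-1, B=1
∫ [-1· 1/(x-6) + 1· 1/(x-7)] dx
=(1)[ln|x-7| - ln|x-6|] + C

Answer: ln|(x-7)/(x-6)| + C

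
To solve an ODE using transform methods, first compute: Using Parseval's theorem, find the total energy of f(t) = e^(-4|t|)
Parseval's theorem: E = integral |f(t)|^2 dt = (1/2pi) integral |F(omega)|^2 domega
E = integral_{-inf}^{inf} e^(-8|t|) dt = 2 * integral_0^inf e^(-8t) dt = 2/(2 * 4) = 1/4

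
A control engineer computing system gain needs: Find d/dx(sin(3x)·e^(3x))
Product rule: (fg)' = f'g + fg'
f = sin(3x), f' = 3·cos(3x)
g = e^(3x), g' = 3·e^(3x)

Answer: 3·cos(3x)·e^(3x) + 3·sin(3x)·e^(3x)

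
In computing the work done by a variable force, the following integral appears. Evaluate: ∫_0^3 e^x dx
Antiderivative: e^x
Evaluate: (e^3-1)

Answer: e^3-1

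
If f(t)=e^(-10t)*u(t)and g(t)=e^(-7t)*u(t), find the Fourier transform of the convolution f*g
By the convolution theorem: F{f*g} = F(omega)*G(omega)
F(omega) = 1/(10+j*omega), G(omega) = 1/(7+j*omega)
F{f*g} = 1/((10+j*omega)(7+j*omega))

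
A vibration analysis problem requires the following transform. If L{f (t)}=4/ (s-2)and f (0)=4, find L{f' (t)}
L{f'(t)}=s·F(s) - f(0)=4s/(s-2) - 4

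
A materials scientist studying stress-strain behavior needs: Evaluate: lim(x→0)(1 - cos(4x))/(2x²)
Using 1-cos(u) ≈ u²/2 for small u:
(1-cos(4x)) ≈ (4x)²/2 = 16x²/2
So limit = 16/(2·2) = 4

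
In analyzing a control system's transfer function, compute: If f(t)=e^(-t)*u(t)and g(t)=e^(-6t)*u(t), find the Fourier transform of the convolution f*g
By the convolution theorem: F{f * g} = F(omega) * G(omega)
F(omega) = 1/(1 + j * omega), G(omega) = 1/(6 + j * omega)
F{f * g} = 1/((1 + j * omega)(6 + j * omega))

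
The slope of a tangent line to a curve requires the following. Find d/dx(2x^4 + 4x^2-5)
Power rule: d/dx(ax^n) = n·a·x^(n-1)
Term by term: 8·x^3 + 8·x

Answer: 8x^3 + 8x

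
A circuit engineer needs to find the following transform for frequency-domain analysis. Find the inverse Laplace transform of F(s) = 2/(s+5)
L^(-1){2/(s-a)}=c·e^(at)
Here a=-5, c=2

Answer: 2e^(-5t)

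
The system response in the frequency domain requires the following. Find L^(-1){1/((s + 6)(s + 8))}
Partial fractions: 1/((s + 6)(s + 8))=A/(s + 6) + B/(s + 8)
Cover-up: A=1/(s + 8)|_{s=-6}=1/2; B=1/(s + 6)|_{s=-8}=-1/2
L^(-1)=(1/2)e^(-6t) - (1/2)e^(-8t)

Answer: (1/2)(e^(-6t) - e^(-8t))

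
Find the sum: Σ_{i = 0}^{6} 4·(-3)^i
Geometric series: S = a(1 - r^n)/(1 - r)
a = 4, r = -3, n = 7
S = 4(1+2187)/4 = 2188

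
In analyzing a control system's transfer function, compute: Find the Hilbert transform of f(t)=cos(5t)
The Hilbert transform shifts each frequency component by -pi/2.
H{cos(wt)}=sin(wt)
With w=5: H{cos(5t)}=sin(5t)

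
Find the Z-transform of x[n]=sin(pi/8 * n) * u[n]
Z{sin(w0 * n) * u[n]} = z * sin(w0)/(z^2 - 2z * cos(w0) + 1)
With w0 = pi/8: X(z) = z * sin(pi/8)/(z^2 - 2z * cos(pi/8) + 1)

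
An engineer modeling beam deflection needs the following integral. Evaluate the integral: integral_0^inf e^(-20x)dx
integral_0^inf e^(-20x) dx=[-1/20 * e^(-20x)]_0^inf
=0 - (-1/20)=1/20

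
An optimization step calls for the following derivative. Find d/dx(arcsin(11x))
d/dx[arcsin(u)]=u'/√(1-u²), u=11x, u'=11

Answer: 11/√(1 - 121x²)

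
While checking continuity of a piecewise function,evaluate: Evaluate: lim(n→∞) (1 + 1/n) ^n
This is the definition of e^1: lim(1 + 1/n)^n = e^1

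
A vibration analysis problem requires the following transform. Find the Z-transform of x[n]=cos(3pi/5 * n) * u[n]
Z{cos(w0 * n) * u[n]} = z(z - cos(w0))/(z^2-2z * cos(w0)+1)
With w0 = 3pi/5: X(z) = z(z - cos(3pi/5))/(z^2-2z * cos(3pi/5)+1)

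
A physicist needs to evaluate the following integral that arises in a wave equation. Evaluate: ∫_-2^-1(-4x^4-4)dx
Step 1: Find antiderivative F(x) = (-4/5)x^5-4x
Step 2: F(-1) - F(-2) = 24/5 - (168/5) = -144/5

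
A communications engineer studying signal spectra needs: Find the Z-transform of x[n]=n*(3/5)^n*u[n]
Using the property Z{n*a^n*u[n]} = az/(z-a)^2
With a = 3/5: X(z) = (3/5)z/(z - 3/5)^2, |z| > 3/5

Answer: (3/5)z/(z - 3/5)^2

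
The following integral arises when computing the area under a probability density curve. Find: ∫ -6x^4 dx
Using power rule: ∫ -6x^4 dx=-6/5 x^5+C=(-6/5)x^5+C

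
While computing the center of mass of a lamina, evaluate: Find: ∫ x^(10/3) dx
Power rule: ∫ x^(10/3) dx=x^(13/3)/(13/3)+C

Answer: (3/13)·x^(13/3)+C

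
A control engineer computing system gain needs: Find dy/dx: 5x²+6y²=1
Differentiate: 10x+12y·(dy/dx)=0
dy/dx=-10x/(12y)=-(5/6)·(x/y)

Answer: dy/dx=-(5/6)·(x/y)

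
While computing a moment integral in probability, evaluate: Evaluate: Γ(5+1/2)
Γ(n+1/2)=(2n)!√π/(4^n·n!)
=3628800√π/(1024·120)=(945/32)·√π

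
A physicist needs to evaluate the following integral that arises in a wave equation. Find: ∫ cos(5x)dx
Using substitution u=5x: ∫ cos(u) du/5=sin(u)/5+C

Answer: (1/5)sin(5x)+C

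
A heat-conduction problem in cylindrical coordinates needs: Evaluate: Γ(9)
Γ(n)=(n-1)! for positive integers
Γ(9)=8!=40320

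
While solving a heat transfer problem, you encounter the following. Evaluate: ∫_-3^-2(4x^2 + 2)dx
Step 1: Find antiderivative F(x)=(4/3)x^3 + 2x
Step 2: F(-2) - F(-3)=-44/3 - (-42)=82/3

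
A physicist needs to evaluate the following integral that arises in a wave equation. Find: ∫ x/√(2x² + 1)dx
Let u=2x²+1, du=4x dx
∫ (1/4)·u^(-1/2) du=√u/2+C

Answer: √(2x²+1)/2+C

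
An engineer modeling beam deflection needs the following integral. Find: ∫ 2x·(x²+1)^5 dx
Let u = x²+1, du = 2x dx
∫ u^5 du = u^6/6+C

Answer: (x²+1)^6/6+C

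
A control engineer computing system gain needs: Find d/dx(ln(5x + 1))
Chain rule: d/dx[ln(u)] = u'/u where u = 5x + 1
u' = 5

Answer: (5)/(5x + 1)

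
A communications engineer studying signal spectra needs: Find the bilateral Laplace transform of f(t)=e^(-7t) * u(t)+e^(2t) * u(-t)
For e^(-7t) * u(t): L = 1/(s+7), Re(s) > -7
For e^(2t) * u(-t): L = -1/(s-2), Re(s) < 2
Combined: F(s) = 1/(s+7)-1/(s-2), -7 < Re(s) < 2

Answer: 1/(s+7)-1/(s-2), ROC: -7 < Re(s) < 2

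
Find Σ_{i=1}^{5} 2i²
=2·n(n + 1)(2n + 1)/6=2·5·6·11/6=110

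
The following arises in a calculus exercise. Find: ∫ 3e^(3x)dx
Since d/dx[e^(3x)] = 3e^(3x), we get 1 e^(3x) + C

Answer: e^(3x) + C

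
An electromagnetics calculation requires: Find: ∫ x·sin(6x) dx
By parts: u = x, dv = sin(6x) dx
du = dx, v = -cos(6x)/6
= -x·cos(6x)/6 + sin(6x)/6² + C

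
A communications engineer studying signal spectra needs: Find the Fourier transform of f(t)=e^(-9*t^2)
The Fourier transform of a Gaussian e^(-a * t^2) is sqrt(pi/a) * e^(-omega^2/(4a)).
With a = 9: F(omega) = sqrt(pi)/3 * e^(-omega^2/36)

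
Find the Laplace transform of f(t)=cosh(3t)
L{cosh(at)} = s/(s²-a²)
L{cosh(3t)} = s/(s²-9)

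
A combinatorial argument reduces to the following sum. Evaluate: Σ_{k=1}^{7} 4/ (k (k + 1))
Partial fractions: 4/(k(k+1)) = 4/k - 4/(k+1)
Telescoping sum: 4(1-1/8) = 4·7/8

Answer: 7/2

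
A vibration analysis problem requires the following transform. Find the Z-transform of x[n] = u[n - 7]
Using the time-shift property: Z{u[n-7]}=z^(-7) * z/(z-1)
=z^(-6)/(z-1)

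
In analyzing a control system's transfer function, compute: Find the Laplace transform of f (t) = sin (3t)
L{sin(wt)} = w/(s²+w²)
L{sin(3t)} = 3/(s²+9)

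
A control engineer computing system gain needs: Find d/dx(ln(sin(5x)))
Chain rule: d/dx[ln(u)] = u'/u where u = sin(5x)
u' = 5cos(5x)

Answer: (5cos(5x))/(sin(5x))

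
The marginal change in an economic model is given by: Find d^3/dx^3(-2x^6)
Apply power rule 3 times:
d^1: -12x^5
d^2: -60x^4
d^3: -240x^3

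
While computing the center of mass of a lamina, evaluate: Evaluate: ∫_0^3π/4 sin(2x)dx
Antiderivative: -cos(2x)/2
Evaluate at bounds: [-cos(2·3π/4)/2] - [-cos(2·0)/2]
=(-(0)+(1))/2=1/2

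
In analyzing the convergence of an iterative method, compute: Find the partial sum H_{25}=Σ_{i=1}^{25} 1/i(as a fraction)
H_25=1 + 1/2 + 1/3 + ... + 1/25
=34052522467/8923714800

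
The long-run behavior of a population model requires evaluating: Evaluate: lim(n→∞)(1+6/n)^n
This is the definition of e^6: lim(1 + 6/n)^n=e^6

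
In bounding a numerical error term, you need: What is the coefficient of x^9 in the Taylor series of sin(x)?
sin(x) = Σ (-1)^k x^(2k+1)/(2k+1)!
For x^9: (-1)^4/9! = 1/362880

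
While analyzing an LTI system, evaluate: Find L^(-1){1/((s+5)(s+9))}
Partial fractions: 1/((s + 5)(s + 9))=A/(s + 5) + B/(s + 9)
Cover-up: A=1/(s + 9)|_{s=-5}=1/4; B=1/(s + 5)|_{s=-9}=-1/4
L^(-1)=(1/4)e^(-5t) - (1/4)e^(-9t)

Answer: (1/4)(e^(-5t) - e^(-9t))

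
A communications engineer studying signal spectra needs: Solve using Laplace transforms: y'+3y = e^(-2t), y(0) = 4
Take L: sY - 4 + 3Y=1/(s + 2)
Y(s + 3)=1/(s + 2) + 4
Y=1/((s + 2)(s + 3)) + 4/(s + 3)
Partial fractions: 1/((s + 2)(s + 3))=1/(s + 2) - 1/(s + 3)
So Y=1/(s + 2) + 3/(s + 3)
Inverse Laplace transform (L^(-1){1/(s + 2)}=e^(-2t), L^(-1){1/(s + 3)}=e^(-3t)):

Answer: y(t)=1·e^(-2t) + 3·e^(-3t)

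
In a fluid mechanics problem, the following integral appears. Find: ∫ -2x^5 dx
Using power rule: ∫ -2x^5 dx=-2/6 x^6 + C=(-1/3)x^6 + C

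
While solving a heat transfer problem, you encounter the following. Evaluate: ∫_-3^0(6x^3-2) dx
Step 1: Find antiderivative F(x)=(3/2)x^4 - 2x
Step 2: F(0) - F(-3)=0 - (255/2)=-255/2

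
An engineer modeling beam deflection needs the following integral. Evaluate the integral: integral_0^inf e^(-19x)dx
integral_0^inf e^(-19x) dx=[-1/19*e^(-19x)]_0^inf
=0 - (-1/19)=1/19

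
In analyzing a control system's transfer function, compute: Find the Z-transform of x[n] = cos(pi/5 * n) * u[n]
Z{cos(w0*n)*u[n]} = z(z - cos(w0))/(z^2-2z*cos(w0)+1)
With w0 = pi/5: X(z) = z(z - cos(pi/5))/(z^2-2z*cos(pi/5)+1)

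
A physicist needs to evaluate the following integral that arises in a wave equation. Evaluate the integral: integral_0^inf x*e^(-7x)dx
This is a Gamma integral. Substitute u = 7x (du = 7 dx):
integral_0^inf x*e^(-7x) dx = (1/7^2) integral_0^inf u^1*e^(-u) du
= Gamma(2)/7^2 = 1!/7^2 = 1/49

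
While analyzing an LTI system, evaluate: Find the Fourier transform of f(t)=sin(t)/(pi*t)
sin(W*t)/(pi*t)=(W/pi)*sinc(W*t/pi) is the impulse response of the ideal low-pass filter with cutoff W (here W=1).
Its Fourier transform is a rectangular function:
F(omega)=1 for |omega| < 1, 0 otherwise

Answer: rect(omega/2) [i.e., 1 for |omega| < 1, 0 otherwise]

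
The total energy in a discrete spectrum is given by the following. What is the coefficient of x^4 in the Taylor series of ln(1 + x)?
ln(1+x) = Σ (-1)^(n+1) x^n/n
Coefficient of x^4 = (-1)^5/4 = -1/4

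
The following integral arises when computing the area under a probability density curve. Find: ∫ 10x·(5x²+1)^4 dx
Let u = 5x² + 1, du = 10x dx
∫ u^4 du = u^5/5 + C

Answer: (5x² + 1)^5/5 + C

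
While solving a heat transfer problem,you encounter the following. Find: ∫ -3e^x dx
Since d/dx[e^x]=+ e^x, we get -3e^x + C

Answer: -3e^x + C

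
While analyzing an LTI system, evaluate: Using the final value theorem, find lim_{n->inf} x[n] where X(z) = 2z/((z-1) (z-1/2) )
Final value theorem: lim x[n] = lim_{z->1} (z-1)*X(z)
(z-1)*X(z) = 2z/(z-1/2)
As z->1: 2/(1 - 1/2) = 2/(1/2) = 4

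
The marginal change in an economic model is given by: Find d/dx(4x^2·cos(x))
Product rule: (fg)' = f'g+fg'
f = 4x^2, f' = 8x
g = cos(x), g' = -sin(x)

Answer: 8x·cos(x)-4x^2·sin(x)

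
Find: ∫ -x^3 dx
Using power rule: ∫ -x^3 dx = -1/4 x^4+C = (-1/4)x^4+C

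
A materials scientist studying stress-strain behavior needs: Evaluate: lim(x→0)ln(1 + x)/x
L'Hôpital (0/0): lim 1/(1+x) / 1 = 1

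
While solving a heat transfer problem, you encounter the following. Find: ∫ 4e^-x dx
Since d/dx[e^-x]=- e^-x, we get -4e^-x + C

Answer: -4e^-x + C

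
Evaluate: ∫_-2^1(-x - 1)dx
Step 1: Find antiderivative F(x) = (-1/2)x^2 - x
Step 2: F(1) - F(-2) = -3/2 - (0) = -3/2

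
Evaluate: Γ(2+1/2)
Γ(n+1/2) = (2n)!√π/(4^n·n!)
= 24√π/(16·2) = (3/4)·√π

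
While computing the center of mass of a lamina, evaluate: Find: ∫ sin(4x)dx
Using substitution u = 4x: ∫ sin(u) du/4 = -cos(u)/4+C

Answer: (-1/4)cos(4x)+C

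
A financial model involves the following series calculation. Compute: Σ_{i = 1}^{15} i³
Using formula: Σ i^3 = [n(n + 1)/2]² = [15·16/2]² = 14400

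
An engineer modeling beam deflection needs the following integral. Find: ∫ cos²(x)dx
Using identity cos²(u)=(1 + cos(2u))/2:
∫ (1 + cos(2x))/2 dx=x/2 + sin(2x)/4 + C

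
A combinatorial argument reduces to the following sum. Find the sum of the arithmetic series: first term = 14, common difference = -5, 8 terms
Last term: a_n=14 + (8 - 1)·-5=-21
Sum=n(a_1 + a_n)/2=8(14 + (-21))/2=-28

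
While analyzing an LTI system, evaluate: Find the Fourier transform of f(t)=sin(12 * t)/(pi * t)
sin(W*t)/(pi*t) = (W/pi)*sinc(W*t/pi) is the impulse response of the ideal low-pass filter with cutoff W (here W = 12).
Its Fourier transform is a rectangular function:
F(omega) = 1 for |omega| < 12, 0 otherwise

Answer: rect(omega/24) [i.e., 1 for |omega| < 12, 0 otherwise]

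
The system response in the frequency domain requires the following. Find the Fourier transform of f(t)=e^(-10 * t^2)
The Fourier transform of a Gaussian e^(-a*t^2) is sqrt(pi/a)*e^(-omega^2/(4a)).
With a = 10: F(omega) = sqrt(pi/10)*e^(-omega^2/40)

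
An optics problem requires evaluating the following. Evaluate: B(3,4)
B(x,y) = Γ(x)Γ(y)/Γ(x+y) = (x-1)!(y-1)!/(x+y-1)!
B(3,4) = 2!·3!/6! = 1/60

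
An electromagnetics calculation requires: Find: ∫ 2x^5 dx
Using power rule: ∫ 2x^5 dx=2/6 x^6+C=(1/3)x^6+C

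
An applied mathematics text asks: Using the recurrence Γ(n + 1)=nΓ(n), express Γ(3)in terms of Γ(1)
Γ(3)=2Γ(2)=2·1Γ(1)=...=2!·Γ(1)=2·Γ(1)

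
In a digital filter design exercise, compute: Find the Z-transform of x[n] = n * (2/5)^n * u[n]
Using the property Z{n * a^n * u[n]}=az/(z-a)^2
With a=2/5: X(z)=(2/5)z/(z - 2/5)^2, |z| > 2/5

Answer: (2/5)z/(z - 2/5)^2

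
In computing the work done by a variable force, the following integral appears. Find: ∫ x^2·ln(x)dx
By parts: u=ln(x), dv=x^2 dx
du=1/x dx, v=x^3/3
=x^3·ln(x)/3 - ∫ x^2/3 dx
=x^3·ln(x)/3 - x^3/9 + C

Answer: x^3(ln(x)/3 - 1/9) + C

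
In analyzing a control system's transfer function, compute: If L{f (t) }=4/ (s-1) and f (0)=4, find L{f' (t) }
L{f'(t)} = s·F(s) - f(0) = 4s/(s-1) - 4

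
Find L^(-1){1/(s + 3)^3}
L^(-1){1/(s-a)^n} = t^(n-1)·e^(at)/(n-1)!
Here a = -3, n = 3: t^2·e^(-3t)/2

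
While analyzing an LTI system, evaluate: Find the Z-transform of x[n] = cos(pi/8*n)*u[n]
Z{cos(w0 * n) * u[n]} = z(z - cos(w0))/(z^2 - 2z * cos(w0) + 1)
With w0 = pi/8: X(z) = z(z - cos(pi/8))/(z^2 - 2z * cos(pi/8) + 1)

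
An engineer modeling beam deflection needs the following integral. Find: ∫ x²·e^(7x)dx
Integration by parts twice:
First: u=x², dv=e^(7x) dx => x²e^(7x)/7 - (2/7)∫ xe^(7x) dx
Second (∫ xe^(7x) dx): xe^(7x)/7 - e^(7x)/49
Combining: e^(7x)(x²/7 - 2x/49 + 2/343) + C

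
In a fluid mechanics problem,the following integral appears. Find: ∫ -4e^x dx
Since d/dx[e^x] = +e^x, we get -4e^x+C

Answer: -4e^x+C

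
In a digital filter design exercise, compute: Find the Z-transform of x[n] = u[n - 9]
Using the time-shift property: Z{u[n-9]}=z^(-9) * z/(z-1)
=z^(-8)/(z-1)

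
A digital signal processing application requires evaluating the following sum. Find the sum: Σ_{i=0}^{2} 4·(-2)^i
Geometric series: S=a(1 - r^n)/(1 - r)
a=4, r=-2, n=3
S=4(1+8)/3=12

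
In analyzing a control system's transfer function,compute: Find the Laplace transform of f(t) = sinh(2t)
L{sinh(at)}=a/(s²-a²)
L{sinh(2t)}=2/(s²-4)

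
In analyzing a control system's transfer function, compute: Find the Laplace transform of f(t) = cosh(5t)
L{cosh(at)}=s/(s²-a²)
L{cosh(5t)}=s/(s²-25)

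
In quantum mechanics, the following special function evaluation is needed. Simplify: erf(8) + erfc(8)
By definition erfc(x) = 1 - erf(x)
erf(8)+erfc(8) = erf(8)+1 - erf(8) = 1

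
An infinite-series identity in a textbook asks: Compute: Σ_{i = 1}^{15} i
Using formula: Σ i^1=n(n + 1)/2=15·16/2=120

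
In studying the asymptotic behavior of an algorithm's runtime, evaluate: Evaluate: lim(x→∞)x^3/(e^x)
Apply L'Hôpital 3 times (∞/∞ each time):
Eventually get 3!/(e^x) → 0

Answer: 0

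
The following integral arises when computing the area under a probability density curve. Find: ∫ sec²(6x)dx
Since d/dx[tan(6x)]=6sec²(6x), integral=tan(6x)/6+C

Answer: (1/6)tan(6x)+C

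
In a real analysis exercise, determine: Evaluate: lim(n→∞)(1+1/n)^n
This is the definition of e^1: lim(1+1/n)^n = e^1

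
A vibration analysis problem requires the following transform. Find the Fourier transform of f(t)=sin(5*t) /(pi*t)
sin(W * t)/(pi * t)=(W/pi) * sinc(W * t/pi) is the impulse response of the ideal low-pass filter with cutoff W (here W=5).
Its Fourier transform is a rectangular function:
F(omega)=1 for |omega| < 5, 0 otherwise

Answer: rect(omega/10) [i.e., 1 for |omega| < 5, 0 otherwise]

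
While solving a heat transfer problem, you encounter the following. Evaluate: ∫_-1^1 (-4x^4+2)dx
Step 1: Find antiderivative F(x)=(-4/5)x^5+2x
Step 2: F(1) - F(-1)=6/5 - (-6/5)=12/5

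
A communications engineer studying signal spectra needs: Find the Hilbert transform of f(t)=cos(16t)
The Hilbert transform shifts each frequency component by -pi/2.
H{cos(wt)} = sin(wt)
With w = 16: H{cos(16t)} = sin(16t)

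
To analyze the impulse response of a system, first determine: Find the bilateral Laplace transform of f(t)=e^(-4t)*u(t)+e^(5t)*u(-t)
For e^(-4t) * u(t): L=1/(s + 4), Re(s) > -4
For e^(5t) * u(-t): L=-1/(s-5), Re(s) < 5
Combined: F(s)=1/(s + 4) - 1/(s-5), -4 < Re(s) < 5

Answer: 1/(s + 4) - 1/(s-5), ROC: -4 < Re(s) < 5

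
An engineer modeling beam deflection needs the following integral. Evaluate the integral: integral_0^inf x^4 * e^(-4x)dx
This is a Gamma integral. Substitute u=4x (du=4 dx):
integral_0^inf x^4*e^(-4x) dx=(1/4^5) integral_0^inf u^4*e^(-u) du
=Gamma(5)/4^5=4!/4^5=24/1024

Answer: 3/128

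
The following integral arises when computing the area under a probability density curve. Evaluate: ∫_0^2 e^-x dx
Antiderivative: -e^-x
Evaluate: -(e^-2 - 1)

Answer: (e^-2 - 1)/(-1)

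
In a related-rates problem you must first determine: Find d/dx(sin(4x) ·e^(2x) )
Product rule: (fg)'=f'g + fg'
f=sin(4x), f'=4·cos(4x)
g=e^(2x), g'=2·e^(2x)

Answer: 4·cos(4x)·e^(2x) + 2·sin(4x)·e^(2x)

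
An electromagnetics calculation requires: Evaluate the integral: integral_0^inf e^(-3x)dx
integral_0^inf e^(-3x) dx=[-1/3*e^(-3x)]_0^inf
=0 - (-1/3)=1/3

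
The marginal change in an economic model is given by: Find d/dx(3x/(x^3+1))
Quotient rule: (f/g)' = (f'g - fg')/g²
f = 3x, f' = 3
g = x^3+1, g' = 3x^2

Answer: (3·(x^3+1)-9x^3)/(x^3+1)²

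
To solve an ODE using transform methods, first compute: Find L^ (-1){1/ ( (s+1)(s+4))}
Partial fractions: 1/((s+1)(s+4)) = A/(s+1)+B/(s+4)
Cover-up: A = 1/(s+4)|_{s = -1} = 1/3; B = 1/(s+1)|_{s = -4} = -1/3
L^(-1) = (1/3)e^(-t) - (1/3)e^(-4t)

Answer: (1/3)(e^(-t) - e^(-4t))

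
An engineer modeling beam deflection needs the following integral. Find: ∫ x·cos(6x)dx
By parts: u=x, dv=cos(6x) dx
du=dx, v=sin(6x)/6
=x·sin(6x)/6+cos(6x)/6²+C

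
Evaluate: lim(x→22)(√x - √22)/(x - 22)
Multiply by conjugate (√x+√22)/(√x+√22):
= (x - 22)/((x - 22)(√x+√22)) = 1/(√x+√22)
As x → 22: 1/(2√22)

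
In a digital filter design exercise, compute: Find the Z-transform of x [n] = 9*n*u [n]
Z{n*u[n]} = z/(z-1)^2
By linearity: Z{9*n*u[n]} = 9z/(z-1)^2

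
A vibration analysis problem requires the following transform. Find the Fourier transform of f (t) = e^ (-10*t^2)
The Fourier transform of a Gaussian e^(-a * t^2) is sqrt(pi/a) * e^(-omega^2/(4a)).
With a=10: F(omega)=sqrt(pi/10) * e^(-omega^2/40)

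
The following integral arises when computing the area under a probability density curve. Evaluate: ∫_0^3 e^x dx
Antiderivative: e^x
Evaluate: (e^3 - 1)

Answer: e^3 - 1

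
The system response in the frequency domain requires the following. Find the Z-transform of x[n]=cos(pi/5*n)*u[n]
Z{cos(w0 * n) * u[n]} = z(z - cos(w0))/(z^2-2z * cos(w0)+1)
With w0 = pi/5: X(z) = z(z - cos(pi/5))/(z^2-2z * cos(pi/5)+1)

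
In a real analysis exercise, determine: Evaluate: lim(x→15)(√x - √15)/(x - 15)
Multiply by conjugate (√x+√15)/(√x+√15):
= (x - 15)/((x - 15)(√x+√15)) = 1/(√x+√15)
As x → 15: 1/(2√15)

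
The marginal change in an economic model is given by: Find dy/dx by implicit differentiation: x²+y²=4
Differentiate both sides: 2x+2y·(dy/dx) = 0
Solve: dy/dx = -2x/(2y) = -x/y

Answer: dy/dx = -x/y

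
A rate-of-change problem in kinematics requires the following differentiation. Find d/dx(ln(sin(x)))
Chain rule: d/dx[ln(u)]=u'/u where u=sin(x)
u'=cos(x)

Answer: (cos(x))/(sin(x))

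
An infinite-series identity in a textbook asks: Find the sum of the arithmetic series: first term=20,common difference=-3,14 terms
Last term: a_n = 20 + (14 - 1)·-3 = -19
Sum = n(a_1 + a_n)/2 = 14(20 + (-19))/2 = 7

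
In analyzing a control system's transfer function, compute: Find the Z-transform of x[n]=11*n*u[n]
Z{n*u[n]} = z/(z-1)^2
By linearity: Z{11*n*u[n]} = 11z/(z-1)^2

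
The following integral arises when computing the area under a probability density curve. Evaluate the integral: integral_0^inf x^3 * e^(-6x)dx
This is a Gamma integral. Substitute u = 6x (du = 6 dx):
integral_0^inf x^3*e^(-6x) dx = (1/6^4) integral_0^inf u^3*e^(-u) du
= Gamma(4)/6^4 = 3!/6^4 = 6/1296

Answer: 1/216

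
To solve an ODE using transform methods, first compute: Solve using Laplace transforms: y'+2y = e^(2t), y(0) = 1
Take L: sY - 1 + 2Y = 1/(s-2)
Y(s + 2) = 1/(s-2) + 1
Y = 1/((s-2)(s + 2)) + 1/(s + 2)
Partial fractions: 1/((s-2)(s + 2)) = (1/4)/(s-2) - (1/4)/(s + 2)
So Y = (1/4)/(s-2) + (3/4)/(s + 2)
Inverse Laplace transform (L^(-1){1/(s-2)} = e^(2t), L^(-1){1/(s + 2)} = e^(-2t)):

Answer: y(t) = (1/4)·e^(2t) + (3/4)·e^(-2t)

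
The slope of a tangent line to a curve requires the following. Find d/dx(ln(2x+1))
Chain rule: d/dx[ln(u)]=u'/u where u=2x + 1
u'=2

Answer: (2)/(2x + 1)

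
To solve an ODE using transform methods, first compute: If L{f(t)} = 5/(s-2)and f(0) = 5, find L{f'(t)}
L{f'(t)}=s·F(s) - f(0)=5s/(s-2) - 5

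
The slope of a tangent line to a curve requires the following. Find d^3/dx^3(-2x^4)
Apply power rule 3 times:
d^1: -8x^3
d^2: -24x^2
d^3: -48x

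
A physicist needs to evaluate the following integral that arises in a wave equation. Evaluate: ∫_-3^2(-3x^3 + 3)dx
Step 1: Find antiderivative F(x)=(-3/4)x^4+3x
Step 2: F(2) - F(-3)=-6 - (-279/4)=255/4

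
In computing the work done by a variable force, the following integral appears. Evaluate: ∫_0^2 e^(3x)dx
Antiderivative: (1/3)e^(3x)
Evaluate: (1/3)(e^6-1)

Answer: (e^6-1)/3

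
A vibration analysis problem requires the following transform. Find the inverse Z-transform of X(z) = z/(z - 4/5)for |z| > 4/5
Standard pair: z/(z-a) <-> a^n*u[n] for causal signals
With a=4/5: x[n]=(4/5)^n*u[n]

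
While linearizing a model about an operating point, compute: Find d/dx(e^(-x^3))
Chain rule: d/dx[e^u] = e^u · u' where u = -x^3
u' = -3x^2

Answer: -3x^2·e^(-x^3)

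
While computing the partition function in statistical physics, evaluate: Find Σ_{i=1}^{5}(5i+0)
= 5·Σ i + 0·5 = 5·15 + 0 = 75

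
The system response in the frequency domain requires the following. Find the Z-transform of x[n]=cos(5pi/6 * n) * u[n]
Z{cos(w0*n)*u[n]} = z(z - cos(w0))/(z^2-2z*cos(w0)+1)
With w0 = 5pi/6: X(z) = z(z - cos(5pi/6))/(z^2-2z*cos(5pi/6)+1)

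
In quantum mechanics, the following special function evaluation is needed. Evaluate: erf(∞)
erf(∞)=1 (the error function converges to 1)

Answer: 1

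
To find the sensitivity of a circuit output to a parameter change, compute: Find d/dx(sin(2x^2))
Chain rule: d/dx[sin(u)] = cos(u)·u' where u = 2x^2
u' = 4x

Answer: 4x·cos(2x^2)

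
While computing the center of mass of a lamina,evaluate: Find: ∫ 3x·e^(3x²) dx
Let u = 3x², du = 6x dx
∫ (1/2)e^u du = e^u/2 + C

Answer: e^(3x²)/2 + C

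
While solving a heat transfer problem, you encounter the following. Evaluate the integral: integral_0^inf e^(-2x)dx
integral_0^inf e^(-2x) dx = [-1/2*e^(-2x)]_0^inf
= 0 - (-1/2) = 1/2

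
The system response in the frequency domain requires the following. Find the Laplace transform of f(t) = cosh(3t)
L{cosh(at)} = s/(s²-a²)
L{cosh(3t)} = s/(s²-9)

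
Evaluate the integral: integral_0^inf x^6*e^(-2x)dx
This is a Gamma integral. Substitute u=2x (du=2 dx):
integral_0^inf x^6*e^(-2x) dx=(1/2^7) integral_0^inf u^6*e^(-u) du
=Gamma(7)/2^7=6!/2^7=720/128

Answer: 45/8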